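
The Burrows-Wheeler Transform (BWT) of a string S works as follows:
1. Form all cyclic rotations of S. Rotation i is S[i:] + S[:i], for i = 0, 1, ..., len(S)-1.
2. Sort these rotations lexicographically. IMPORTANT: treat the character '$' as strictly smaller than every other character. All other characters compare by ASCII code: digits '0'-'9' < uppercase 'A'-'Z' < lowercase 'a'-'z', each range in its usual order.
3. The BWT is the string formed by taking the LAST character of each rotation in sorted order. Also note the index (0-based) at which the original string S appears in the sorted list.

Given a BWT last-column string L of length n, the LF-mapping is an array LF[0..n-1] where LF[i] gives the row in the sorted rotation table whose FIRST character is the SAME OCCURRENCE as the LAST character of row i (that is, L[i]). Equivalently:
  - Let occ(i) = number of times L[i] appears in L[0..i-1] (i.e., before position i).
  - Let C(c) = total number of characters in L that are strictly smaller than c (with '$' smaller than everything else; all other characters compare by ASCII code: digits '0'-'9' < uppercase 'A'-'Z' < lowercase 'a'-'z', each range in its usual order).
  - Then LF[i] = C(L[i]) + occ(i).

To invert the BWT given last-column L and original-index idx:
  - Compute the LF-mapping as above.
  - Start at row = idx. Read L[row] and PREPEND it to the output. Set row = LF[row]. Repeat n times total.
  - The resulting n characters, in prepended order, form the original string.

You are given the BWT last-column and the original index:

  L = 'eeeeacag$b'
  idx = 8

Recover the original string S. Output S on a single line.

LF mapping: 5 6 7 8 1 4 2 9 0 3
Walk LF starting at row 8, prepending L[row]:
  step 1: row=8, L[8]='$', prepend. Next row=LF[8]=0
  step 2: row=0, L[0]='e', prepend. Next row=LF[0]=5
  step 3: row=5, L[5]='c', prepend. Next row=LF[5]=4
  step 4: row=4, L[4]='a', prepend. Next row=LF[4]=1
  step 5: row=1, L[1]='e', prepend. Next row=LF[1]=6
  step 6: row=6, L[6]='a', prepend. Next row=LF[6]=2
  step 7: row=2, L[2]='e', prepend. Next row=LF[2]=7
  step 8: row=7, L[7]='g', prepend. Next row=LF[7]=9
  step 9: row=9, L[9]='b', prepend. Next row=LF[9]=3
  step 10: row=3, L[3]='e', prepend. Next row=LF[3]=8
Reversed output: ebgeaeace$

Answer: ebgeaeace$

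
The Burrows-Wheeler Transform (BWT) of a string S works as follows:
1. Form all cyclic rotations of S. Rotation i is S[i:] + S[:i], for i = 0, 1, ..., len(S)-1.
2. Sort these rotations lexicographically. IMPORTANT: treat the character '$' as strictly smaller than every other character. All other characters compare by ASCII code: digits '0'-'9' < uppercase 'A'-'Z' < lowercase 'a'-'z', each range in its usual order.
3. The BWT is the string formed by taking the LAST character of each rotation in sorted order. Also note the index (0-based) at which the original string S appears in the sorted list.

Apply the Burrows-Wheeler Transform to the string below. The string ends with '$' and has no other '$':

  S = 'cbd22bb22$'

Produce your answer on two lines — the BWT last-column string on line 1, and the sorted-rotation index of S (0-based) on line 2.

All 10 rotations (rotation i = S[i:]+S[:i]):
  rot[0] = cbd22bb22$
  rot[1] = bd22bb22$c
  rot[2] = d22bb22$cb
  rot[3] = 22bb22$cbd
  rot[4] = 2bb22$cbd2
  rot[5] = bb22$cbd22
  rot[6] = b22$cbd22b
  rot[7] = 22$cbd22bb
  rot[8] = 2$cbd22bb2
  rot[9] = $cbd22bb22
Sorted (with $ < everything):
  sorted[0] = $cbd22bb22  (last char: '2')
  sorted[1] = 2$cbd22bb2  (last char: '2')
  sorted[2] = 22$cbd22bb  (last char: 'b')
  sorted[3] = 22bb22$cbd  (last char: 'd')
  sorted[4] = 2bb22$cbd2  (last char: '2')
  sorted[5] = b22$cbd22b  (last char: 'b')
  sorted[6] = bb22$cbd22  (last char: '2')
  sorted[7] = bd22bb22$c  (last char: 'c')
  sorted[8] = cbd22bb22$  (last char: '$')
  sorted[9] = d22bb22$cb  (last char: 'b')
Last column: 22bd2b2c$b
Original string S is at sorted index 8

Answer: 22bd2b2c$b
8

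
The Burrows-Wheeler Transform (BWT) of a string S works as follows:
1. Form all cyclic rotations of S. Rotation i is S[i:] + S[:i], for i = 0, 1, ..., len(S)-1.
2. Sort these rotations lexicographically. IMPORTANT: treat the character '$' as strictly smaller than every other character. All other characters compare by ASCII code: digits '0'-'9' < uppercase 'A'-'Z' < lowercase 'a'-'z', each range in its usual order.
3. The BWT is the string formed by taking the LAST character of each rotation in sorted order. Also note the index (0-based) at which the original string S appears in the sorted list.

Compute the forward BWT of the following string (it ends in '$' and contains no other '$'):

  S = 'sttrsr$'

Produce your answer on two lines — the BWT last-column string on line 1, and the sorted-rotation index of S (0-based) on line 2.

Answer: rstr$ts
4

Derivation:
All 7 rotations (rotation i = S[i:]+S[:i]):
  rot[0] = sttrsr$
  rot[1] = ttrsr$s
  rot[2] = trsr$st
  rot[3] = rsr$stt
  rot[4] = sr$sttr
  rot[5] = r$sttrs
  rot[6] = $sttrsr
Sorted (with $ < everything):
  sorted[0] = $sttrsr  (last char: 'r')
  sorted[1] = r$sttrs  (last char: 's')
  sorted[2] = rsr$stt  (last char: 't')
  sorted[3] = sr$sttr  (last char: 'r')
  sorted[4] = sttrsr$  (last char: '$')
  sorted[5] = trsr$st  (last char: 't')
  sorted[6] = ttrsr$s  (last char: 's')
Last column: rstr$ts
Original string S is at sorted index 4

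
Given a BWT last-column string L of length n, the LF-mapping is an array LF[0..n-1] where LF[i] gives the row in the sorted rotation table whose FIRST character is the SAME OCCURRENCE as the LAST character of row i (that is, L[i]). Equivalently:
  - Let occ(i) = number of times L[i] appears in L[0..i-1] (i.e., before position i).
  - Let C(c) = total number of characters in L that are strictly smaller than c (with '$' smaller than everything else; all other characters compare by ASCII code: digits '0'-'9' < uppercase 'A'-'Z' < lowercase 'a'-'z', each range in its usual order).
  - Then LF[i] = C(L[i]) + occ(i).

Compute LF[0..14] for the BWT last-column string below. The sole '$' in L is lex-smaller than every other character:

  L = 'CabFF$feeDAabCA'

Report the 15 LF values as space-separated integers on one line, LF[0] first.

Char counts: '$':1, 'A':2, 'C':2, 'D':1, 'F':2, 'a':2, 'b':2, 'e':2, 'f':1
C (first-col start): C('$')=0, C('A')=1, C('C')=3, C('D')=5, C('F')=6, C('a')=8, C('b')=10, C('e')=12, C('f')=14
L[0]='C': occ=0, LF[0]=C('C')+0=3+0=3
L[1]='a': occ=0, LF[1]=C('a')+0=8+0=8
L[2]='b': occ=0, LF[2]=C('b')+0=10+0=10
L[3]='F': occ=0, LF[3]=C('F')+0=6+0=6
L[4]='F': occ=1, LF[4]=C('F')+1=6+1=7
L[5]='$': occ=0, LF[5]=C('$')+0=0+0=0
L[6]='f': occ=0, LF[6]=C('f')+0=14+0=14
L[7]='e': occ=0, LF[7]=C('e')+0=12+0=12
L[8]='e': occ=1, LF[8]=C('e')+1=12+1=13
L[9]='D': occ=0, LF[9]=C('D')+0=5+0=5
L[10]='A': occ=0, LF[10]=C('A')+0=1+0=1
L[11]='a': occ=1, LF[11]=C('a')+1=8+1=9
L[12]='b': occ=1, LF[12]=C('b')+1=10+1=11
L[13]='C': occ=1, LF[13]=C('C')+1=3+1=4
L[14]='A': occ=1, LF[14]=C('A')+1=1+1=2

Answer: 3 8 10 6 7 0 14 12 13 5 1 9 11 4 2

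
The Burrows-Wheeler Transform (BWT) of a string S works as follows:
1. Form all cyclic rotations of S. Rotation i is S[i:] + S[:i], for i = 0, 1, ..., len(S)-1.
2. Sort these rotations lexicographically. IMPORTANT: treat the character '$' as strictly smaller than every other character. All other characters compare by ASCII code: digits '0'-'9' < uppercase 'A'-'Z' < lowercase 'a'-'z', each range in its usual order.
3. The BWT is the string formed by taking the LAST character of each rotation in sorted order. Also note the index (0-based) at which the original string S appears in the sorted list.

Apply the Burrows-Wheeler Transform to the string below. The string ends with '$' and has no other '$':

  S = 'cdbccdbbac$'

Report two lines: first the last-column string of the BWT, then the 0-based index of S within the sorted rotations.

Answer: cbbddabc$cc
8

Derivation:
All 11 rotations (rotation i = S[i:]+S[:i]):
  rot[0] = cdbccdbbac$
  rot[1] = dbccdbbac$c
  rot[2] = bccdbbac$cd
  rot[3] = ccdbbac$cdb
  rot[4] = cdbbac$cdbc
  rot[5] = dbbac$cdbcc
  rot[6] = bbac$cdbccd
  rot[7] = bac$cdbccdb
  rot[8] = ac$cdbccdbb
  rot[9] = c$cdbccdbba
  rot[10] = $cdbccdbbac
Sorted (with $ < everything):
  sorted[0] = $cdbccdbbac  (last char: 'c')
  sorted[1] = ac$cdbccdbb  (last char: 'b')
  sorted[2] = bac$cdbccdb  (last char: 'b')
  sorted[3] = bbac$cdbccd  (last char: 'd')
  sorted[4] = bccdbbac$cd  (last char: 'd')
  sorted[5] = c$cdbccdbba  (last char: 'a')
  sorted[6] = ccdbbac$cdb  (last char: 'b')
  sorted[7] = cdbbac$cdbc  (last char: 'c')
  sorted[8] = cdbccdbbac$  (last char: '$')
  sorted[9] = dbbac$cdbcc  (last char: 'c')
  sorted[10] = dbccdbbac$c  (last char: 'c')
Last column: cbbddabc$cc
Original string S is at sorted index 8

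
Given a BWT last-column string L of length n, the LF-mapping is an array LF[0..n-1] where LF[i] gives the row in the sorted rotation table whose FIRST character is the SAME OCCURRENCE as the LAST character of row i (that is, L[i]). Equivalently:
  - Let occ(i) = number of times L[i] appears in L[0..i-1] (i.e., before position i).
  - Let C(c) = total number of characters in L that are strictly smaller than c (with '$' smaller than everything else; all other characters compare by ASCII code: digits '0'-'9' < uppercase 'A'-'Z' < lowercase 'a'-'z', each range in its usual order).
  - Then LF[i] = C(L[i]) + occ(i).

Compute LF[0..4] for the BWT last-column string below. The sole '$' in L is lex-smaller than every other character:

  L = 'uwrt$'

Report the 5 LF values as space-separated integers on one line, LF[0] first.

Answer: 3 4 1 2 0

Derivation:
Char counts: '$':1, 'r':1, 't':1, 'u':1, 'w':1
C (first-col start): C('$')=0, C('r')=1, C('t')=2, C('u')=3, C('w')=4
L[0]='u': occ=0, LF[0]=C('u')+0=3+0=3
L[1]='w': occ=0, LF[1]=C('w')+0=4+0=4
L[2]='r': occ=0, LF[2]=C('r')+0=1+0=1
L[3]='t': occ=0, LF[3]=C('t')+0=2+0=2
L[4]='$': occ=0, LF[4]=C('$')+0=0+0=0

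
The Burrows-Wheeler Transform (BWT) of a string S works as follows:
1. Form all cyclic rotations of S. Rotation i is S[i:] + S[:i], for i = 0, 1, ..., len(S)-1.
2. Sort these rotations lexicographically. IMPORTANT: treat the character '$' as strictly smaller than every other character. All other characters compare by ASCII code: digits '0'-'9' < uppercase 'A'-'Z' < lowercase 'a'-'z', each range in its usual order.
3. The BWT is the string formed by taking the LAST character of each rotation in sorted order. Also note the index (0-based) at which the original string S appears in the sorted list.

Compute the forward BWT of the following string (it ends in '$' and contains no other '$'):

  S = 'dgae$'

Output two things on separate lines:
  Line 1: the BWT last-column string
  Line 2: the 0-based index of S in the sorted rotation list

Answer: eg$ad
2

Derivation:
All 5 rotations (rotation i = S[i:]+S[:i]):
  rot[0] = dgae$
  rot[1] = gae$d
  rot[2] = ae$dg
  rot[3] = e$dga
  rot[4] = $dgae
Sorted (with $ < everything):
  sorted[0] = $dgae  (last char: 'e')
  sorted[1] = ae$dg  (last char: 'g')
  sorted[2] = dgae$  (last char: '$')
  sorted[3] = e$dga  (last char: 'a')
  sorted[4] = gae$d  (last char: 'd')
Last column: eg$ad
Original string S is at sorted index 2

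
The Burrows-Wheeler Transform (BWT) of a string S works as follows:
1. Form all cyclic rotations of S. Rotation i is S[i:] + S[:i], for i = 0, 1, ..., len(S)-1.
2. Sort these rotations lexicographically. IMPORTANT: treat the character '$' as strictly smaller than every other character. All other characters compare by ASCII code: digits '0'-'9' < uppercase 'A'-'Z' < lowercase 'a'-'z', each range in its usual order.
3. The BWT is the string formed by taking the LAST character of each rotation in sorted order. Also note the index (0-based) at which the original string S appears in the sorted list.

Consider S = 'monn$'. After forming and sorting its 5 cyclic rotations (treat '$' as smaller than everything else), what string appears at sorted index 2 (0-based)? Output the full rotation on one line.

All 5 rotations (rotation i = S[i:]+S[:i]):
  rot[0] = monn$
  rot[1] = onn$m
  rot[2] = nn$mo
  rot[3] = n$mon
  rot[4] = $monn
Sorted (with $ < everything):
  sorted[0] = $monn
  sorted[1] = monn$
  sorted[2] = n$mon
  sorted[3] = nn$mo
  sorted[4] = onn$m
sorted[2] = n$mon

Answer: n$mon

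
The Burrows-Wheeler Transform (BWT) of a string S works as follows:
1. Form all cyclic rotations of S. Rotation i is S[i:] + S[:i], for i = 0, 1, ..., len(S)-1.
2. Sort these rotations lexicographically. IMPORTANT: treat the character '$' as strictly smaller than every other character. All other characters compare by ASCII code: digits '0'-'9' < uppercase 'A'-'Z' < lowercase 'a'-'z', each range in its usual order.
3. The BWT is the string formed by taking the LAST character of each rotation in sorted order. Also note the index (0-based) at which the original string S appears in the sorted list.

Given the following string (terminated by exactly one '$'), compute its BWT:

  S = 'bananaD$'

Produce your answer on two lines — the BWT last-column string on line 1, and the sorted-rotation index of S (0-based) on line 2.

Answer: Dannb$aa
5

Derivation:
All 8 rotations (rotation i = S[i:]+S[:i]):
  rot[0] = bananaD$
  rot[1] = ananaD$b
  rot[2] = nanaD$ba
  rot[3] = anaD$ban
  rot[4] = naD$bana
  rot[5] = aD$banan
  rot[6] = D$banana
  rot[7] = $bananaD
Sorted (with $ < everything):
  sorted[0] = $bananaD  (last char: 'D')
  sorted[1] = D$banana  (last char: 'a')
  sorted[2] = aD$banan  (last char: 'n')
  sorted[3] = anaD$ban  (last char: 'n')
  sorted[4] = ananaD$b  (last char: 'b')
  sorted[5] = bananaD$  (last char: '$')
  sorted[6] = naD$bana  (last char: 'a')
  sorted[7] = nanaD$ba  (last char: 'a')
Last column: Dannb$aa
Original string S is at sorted index 5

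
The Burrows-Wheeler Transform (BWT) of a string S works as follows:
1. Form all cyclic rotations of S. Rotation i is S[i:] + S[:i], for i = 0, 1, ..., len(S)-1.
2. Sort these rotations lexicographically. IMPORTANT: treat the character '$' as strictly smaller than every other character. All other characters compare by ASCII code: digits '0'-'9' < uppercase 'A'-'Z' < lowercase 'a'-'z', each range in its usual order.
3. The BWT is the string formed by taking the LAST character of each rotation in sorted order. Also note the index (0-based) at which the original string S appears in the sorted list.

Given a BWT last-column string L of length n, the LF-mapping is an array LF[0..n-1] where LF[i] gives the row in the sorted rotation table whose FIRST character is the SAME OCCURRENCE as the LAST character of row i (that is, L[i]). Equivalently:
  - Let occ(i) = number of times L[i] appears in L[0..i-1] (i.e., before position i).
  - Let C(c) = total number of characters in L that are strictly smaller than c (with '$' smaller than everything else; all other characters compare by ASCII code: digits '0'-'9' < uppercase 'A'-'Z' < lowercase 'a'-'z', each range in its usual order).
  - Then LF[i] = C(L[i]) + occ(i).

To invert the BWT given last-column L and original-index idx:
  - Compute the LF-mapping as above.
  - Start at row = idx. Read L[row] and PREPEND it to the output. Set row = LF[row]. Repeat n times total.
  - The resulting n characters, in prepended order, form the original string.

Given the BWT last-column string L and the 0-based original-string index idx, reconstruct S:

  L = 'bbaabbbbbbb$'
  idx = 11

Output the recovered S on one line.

LF mapping: 3 4 1 2 5 6 7 8 9 10 11 0
Walk LF starting at row 11, prepending L[row]:
  step 1: row=11, L[11]='$', prepend. Next row=LF[11]=0
  step 2: row=0, L[0]='b', prepend. Next row=LF[0]=3
  step 3: row=3, L[3]='a', prepend. Next row=LF[3]=2
  step 4: row=2, L[2]='a', prepend. Next row=LF[2]=1
  step 5: row=1, L[1]='b', prepend. Next row=LF[1]=4
  step 6: row=4, L[4]='b', prepend. Next row=LF[4]=5
  step 7: row=5, L[5]='b', prepend. Next row=LF[5]=6
  step 8: row=6, L[6]='b', prepend. Next row=LF[6]=7
  step 9: row=7, L[7]='b', prepend. Next row=LF[7]=8
  step 10: row=8, L[8]='b', prepend. Next row=LF[8]=9
  step 11: row=9, L[9]='b', prepend. Next row=LF[9]=10
  step 12: row=10, L[10]='b', prepend. Next row=LF[10]=11
Reversed output: bbbbbbbbaab$

Answer: bbbbbbbbaab$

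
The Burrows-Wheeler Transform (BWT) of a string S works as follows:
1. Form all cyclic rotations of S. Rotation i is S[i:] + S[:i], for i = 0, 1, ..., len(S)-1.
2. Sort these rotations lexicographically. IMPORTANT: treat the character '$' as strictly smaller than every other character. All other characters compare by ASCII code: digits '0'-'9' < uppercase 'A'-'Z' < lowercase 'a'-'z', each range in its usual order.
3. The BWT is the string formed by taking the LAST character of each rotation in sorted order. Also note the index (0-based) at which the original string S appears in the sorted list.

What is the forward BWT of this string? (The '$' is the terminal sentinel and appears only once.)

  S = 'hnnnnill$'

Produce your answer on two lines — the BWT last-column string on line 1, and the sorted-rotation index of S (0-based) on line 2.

All 9 rotations (rotation i = S[i:]+S[:i]):
  rot[0] = hnnnnill$
  rot[1] = nnnnill$h
  rot[2] = nnnill$hn
  rot[3] = nnill$hnn
  rot[4] = nill$hnnn
  rot[5] = ill$hnnnn
  rot[6] = ll$hnnnni
  rot[7] = l$hnnnnil
  rot[8] = $hnnnnill
Sorted (with $ < everything):
  sorted[0] = $hnnnnill  (last char: 'l')
  sorted[1] = hnnnnill$  (last char: '$')
  sorted[2] = ill$hnnnn  (last char: 'n')
  sorted[3] = l$hnnnnil  (last char: 'l')
  sorted[4] = ll$hnnnni  (last char: 'i')
  sorted[5] = nill$hnnn  (last char: 'n')
  sorted[6] = nnill$hnn  (last char: 'n')
  sorted[7] = nnnill$hn  (last char: 'n')
  sorted[8] = nnnnill$h  (last char: 'h')
Last column: l$nlinnnh
Original string S is at sorted index 1

Answer: l$nlinnnh
1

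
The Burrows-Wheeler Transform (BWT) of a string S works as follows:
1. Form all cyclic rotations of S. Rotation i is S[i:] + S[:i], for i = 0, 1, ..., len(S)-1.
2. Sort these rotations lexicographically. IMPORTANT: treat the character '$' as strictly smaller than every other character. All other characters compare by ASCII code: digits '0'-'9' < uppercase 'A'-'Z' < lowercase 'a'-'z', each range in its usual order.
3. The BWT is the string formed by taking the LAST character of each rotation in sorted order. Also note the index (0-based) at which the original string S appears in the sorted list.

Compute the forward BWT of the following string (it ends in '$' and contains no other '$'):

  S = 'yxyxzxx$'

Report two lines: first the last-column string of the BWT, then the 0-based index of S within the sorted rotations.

All 8 rotations (rotation i = S[i:]+S[:i]):
  rot[0] = yxyxzxx$
  rot[1] = xyxzxx$y
  rot[2] = yxzxx$yx
  rot[3] = xzxx$yxy
  rot[4] = zxx$yxyx
  rot[5] = xx$yxyxz
  rot[6] = x$yxyxzx
  rot[7] = $yxyxzxx
Sorted (with $ < everything):
  sorted[0] = $yxyxzxx  (last char: 'x')
  sorted[1] = x$yxyxzx  (last char: 'x')
  sorted[2] = xx$yxyxz  (last char: 'z')
  sorted[3] = xyxzxx$y  (last char: 'y')
  sorted[4] = xzxx$yxy  (last char: 'y')
  sorted[5] = yxyxzxx$  (last char: '$')
  sorted[6] = yxzxx$yx  (last char: 'x')
  sorted[7] = zxx$yxyx  (last char: 'x')
Last column: xxzyy$xx
Original string S is at sorted index 5

Answer: xxzyy$xx
5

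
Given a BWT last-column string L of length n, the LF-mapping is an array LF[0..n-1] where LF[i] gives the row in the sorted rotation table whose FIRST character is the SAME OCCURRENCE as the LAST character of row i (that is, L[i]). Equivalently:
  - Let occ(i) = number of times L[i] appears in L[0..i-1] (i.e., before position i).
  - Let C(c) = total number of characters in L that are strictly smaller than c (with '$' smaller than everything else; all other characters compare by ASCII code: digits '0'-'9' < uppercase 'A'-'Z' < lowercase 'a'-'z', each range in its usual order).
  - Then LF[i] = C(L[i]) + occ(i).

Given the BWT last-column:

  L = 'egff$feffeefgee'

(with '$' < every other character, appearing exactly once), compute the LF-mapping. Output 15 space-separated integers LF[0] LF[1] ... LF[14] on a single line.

Answer: 1 13 7 8 0 9 2 10 11 3 4 12 14 5 6

Derivation:
Char counts: '$':1, 'e':6, 'f':6, 'g':2
C (first-col start): C('$')=0, C('e')=1, C('f')=7, C('g')=13
L[0]='e': occ=0, LF[0]=C('e')+0=1+0=1
L[1]='g': occ=0, LF[1]=C('g')+0=13+0=13
L[2]='f': occ=0, LF[2]=C('f')+0=7+0=7
L[3]='f': occ=1, LF[3]=C('f')+1=7+1=8
L[4]='$': occ=0, LF[4]=C('$')+0=0+0=0
L[5]='f': occ=2, LF[5]=C('f')+2=7+2=9
L[6]='e': occ=1, LF[6]=C('e')+1=1+1=2
L[7]='f': occ=3, LF[7]=C('f')+3=7+3=10
L[8]='f': occ=4, LF[8]=C('f')+4=7+4=11
L[9]='e': occ=2, LF[9]=C('e')+2=1+2=3
L[10]='e': occ=3, LF[10]=C('e')+3=1+3=4
L[11]='f': occ=5, LF[11]=C('f')+5=7+5=12
L[12]='g': occ=1, LF[12]=C('g')+1=13+1=14
L[13]='e': occ=4, LF[13]=C('e')+4=1+4=5
L[14]='e': occ=5, LF[14]=C('e')+5=1+5=6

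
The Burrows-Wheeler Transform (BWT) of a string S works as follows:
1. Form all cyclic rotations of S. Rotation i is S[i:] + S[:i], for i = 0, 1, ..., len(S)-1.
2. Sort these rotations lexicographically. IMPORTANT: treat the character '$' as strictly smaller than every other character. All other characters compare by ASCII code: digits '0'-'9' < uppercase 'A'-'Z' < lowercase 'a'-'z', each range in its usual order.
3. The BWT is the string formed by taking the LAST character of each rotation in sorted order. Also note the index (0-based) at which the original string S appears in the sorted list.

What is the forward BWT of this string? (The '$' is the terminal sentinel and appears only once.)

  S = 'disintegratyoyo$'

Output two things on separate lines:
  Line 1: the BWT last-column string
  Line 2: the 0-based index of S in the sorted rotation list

Answer: or$tesdiyyginaot
2

Derivation:
All 16 rotations (rotation i = S[i:]+S[:i]):
  rot[0] = disintegratyoyo$
  rot[1] = isintegratyoyo$d
  rot[2] = sintegratyoyo$di
  rot[3] = integratyoyo$dis
  rot[4] = ntegratyoyo$disi
  rot[5] = tegratyoyo$disin
  rot[6] = egratyoyo$disint
  rot[7] = gratyoyo$disinte
  rot[8] = ratyoyo$disinteg
  rot[9] = atyoyo$disintegr
  rot[10] = tyoyo$disintegra
  rot[11] = yoyo$disintegrat
  rot[12] = oyo$disintegraty
  rot[13] = yo$disintegratyo
  rot[14] = o$disintegratyoy
  rot[15] = $disintegratyoyo
Sorted (with $ < everything):
  sorted[0] = $disintegratyoyo  (last char: 'o')
  sorted[1] = atyoyo$disintegr  (last char: 'r')
  sorted[2] = disintegratyoyo$  (last char: '$')
  sorted[3] = egratyoyo$disint  (last char: 't')
  sorted[4] = gratyoyo$disinte  (last char: 'e')
  sorted[5] = integratyoyo$dis  (last char: 's')
  sorted[6] = isintegratyoyo$d  (last char: 'd')
  sorted[7] = ntegratyoyo$disi  (last char: 'i')
  sorted[8] = o$disintegratyoy  (last char: 'y')
  sorted[9] = oyo$disintegraty  (last char: 'y')
  sorted[10] = ratyoyo$disinteg  (last char: 'g')
  sorted[11] = sintegratyoyo$di  (last char: 'i')
  sorted[12] = tegratyoyo$disin  (last char: 'n')
  sorted[13] = tyoyo$disintegra  (last char: 'a')
  sorted[14] = yo$disintegratyo  (last char: 'o')
  sorted[15] = yoyo$disintegrat  (last char: 't')
Last column: or$tesdiyyginaot
Original string S is at sorted index 2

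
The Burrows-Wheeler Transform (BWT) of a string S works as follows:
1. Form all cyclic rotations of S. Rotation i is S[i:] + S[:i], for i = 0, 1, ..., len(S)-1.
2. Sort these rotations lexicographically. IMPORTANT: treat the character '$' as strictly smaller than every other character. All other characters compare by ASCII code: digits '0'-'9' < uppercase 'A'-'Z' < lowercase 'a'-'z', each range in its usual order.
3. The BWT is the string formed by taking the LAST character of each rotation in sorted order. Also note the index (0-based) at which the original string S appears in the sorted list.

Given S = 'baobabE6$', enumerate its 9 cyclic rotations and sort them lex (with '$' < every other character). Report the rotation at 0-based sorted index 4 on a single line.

Answer: aobabE6$b

Derivation:
All 9 rotations (rotation i = S[i:]+S[:i]):
  rot[0] = baobabE6$
  rot[1] = aobabE6$b
  rot[2] = obabE6$ba
  rot[3] = babE6$bao
  rot[4] = abE6$baob
  rot[5] = bE6$baoba
  rot[6] = E6$baobab
  rot[7] = 6$baobabE
  rot[8] = $baobabE6
Sorted (with $ < everything):
  sorted[0] = $baobabE6
  sorted[1] = 6$baobabE
  sorted[2] = E6$baobab
  sorted[3] = abE6$baob
  sorted[4] = aobabE6$b
  sorted[5] = bE6$baoba
  sorted[6] = babE6$bao
  sorted[7] = baobabE6$
  sorted[8] = obabE6$ba
sorted[4] = aobabE6$b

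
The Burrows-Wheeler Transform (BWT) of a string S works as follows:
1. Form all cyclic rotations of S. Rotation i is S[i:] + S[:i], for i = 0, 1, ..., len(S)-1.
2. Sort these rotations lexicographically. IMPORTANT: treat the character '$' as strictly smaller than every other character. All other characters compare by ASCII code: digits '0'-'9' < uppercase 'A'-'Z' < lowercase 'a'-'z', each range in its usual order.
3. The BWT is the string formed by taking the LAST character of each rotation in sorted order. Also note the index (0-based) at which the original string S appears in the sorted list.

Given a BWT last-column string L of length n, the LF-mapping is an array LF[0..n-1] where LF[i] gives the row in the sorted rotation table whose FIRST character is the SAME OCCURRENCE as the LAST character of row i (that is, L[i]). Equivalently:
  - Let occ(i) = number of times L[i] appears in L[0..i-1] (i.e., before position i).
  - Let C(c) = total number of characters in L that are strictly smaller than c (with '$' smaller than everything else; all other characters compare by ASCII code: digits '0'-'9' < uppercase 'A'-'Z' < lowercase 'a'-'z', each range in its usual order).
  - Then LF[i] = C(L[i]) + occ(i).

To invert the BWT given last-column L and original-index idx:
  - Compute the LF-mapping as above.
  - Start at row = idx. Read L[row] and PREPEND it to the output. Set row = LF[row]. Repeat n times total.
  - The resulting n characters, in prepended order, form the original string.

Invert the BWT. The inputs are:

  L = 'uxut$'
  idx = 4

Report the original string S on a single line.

LF mapping: 2 4 3 1 0
Walk LF starting at row 4, prepending L[row]:
  step 1: row=4, L[4]='$', prepend. Next row=LF[4]=0
  step 2: row=0, L[0]='u', prepend. Next row=LF[0]=2
  step 3: row=2, L[2]='u', prepend. Next row=LF[2]=3
  step 4: row=3, L[3]='t', prepend. Next row=LF[3]=1
  step 5: row=1, L[1]='x', prepend. Next row=LF[1]=4
Reversed output: xtuu$

Answer: xtuu$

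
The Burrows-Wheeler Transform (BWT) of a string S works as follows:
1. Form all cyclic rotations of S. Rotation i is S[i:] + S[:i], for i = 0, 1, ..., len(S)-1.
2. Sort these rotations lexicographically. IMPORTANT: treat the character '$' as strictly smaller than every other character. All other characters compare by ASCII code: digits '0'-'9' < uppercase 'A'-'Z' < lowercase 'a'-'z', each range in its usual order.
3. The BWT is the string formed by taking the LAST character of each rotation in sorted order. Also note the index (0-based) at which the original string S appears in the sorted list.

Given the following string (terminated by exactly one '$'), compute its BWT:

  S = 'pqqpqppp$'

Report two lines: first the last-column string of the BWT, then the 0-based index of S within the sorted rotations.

All 9 rotations (rotation i = S[i:]+S[:i]):
  rot[0] = pqqpqppp$
  rot[1] = qqpqppp$p
  rot[2] = qpqppp$pq
  rot[3] = pqppp$pqq
  rot[4] = qppp$pqqp
  rot[5] = ppp$pqqpq
  rot[6] = pp$pqqpqp
  rot[7] = p$pqqpqpp
  rot[8] = $pqqpqppp
Sorted (with $ < everything):
  sorted[0] = $pqqpqppp  (last char: 'p')
  sorted[1] = p$pqqpqpp  (last char: 'p')
  sorted[2] = pp$pqqpqp  (last char: 'p')
  sorted[3] = ppp$pqqpq  (last char: 'q')
  sorted[4] = pqppp$pqq  (last char: 'q')
  sorted[5] = pqqpqppp$  (last char: '$')
  sorted[6] = qppp$pqqp  (last char: 'p')
  sorted[7] = qpqppp$pq  (last char: 'q')
  sorted[8] = qqpqppp$p  (last char: 'p')
Last column: pppqq$pqp
Original string S is at sorted index 5

Answer: pppqq$pqp
5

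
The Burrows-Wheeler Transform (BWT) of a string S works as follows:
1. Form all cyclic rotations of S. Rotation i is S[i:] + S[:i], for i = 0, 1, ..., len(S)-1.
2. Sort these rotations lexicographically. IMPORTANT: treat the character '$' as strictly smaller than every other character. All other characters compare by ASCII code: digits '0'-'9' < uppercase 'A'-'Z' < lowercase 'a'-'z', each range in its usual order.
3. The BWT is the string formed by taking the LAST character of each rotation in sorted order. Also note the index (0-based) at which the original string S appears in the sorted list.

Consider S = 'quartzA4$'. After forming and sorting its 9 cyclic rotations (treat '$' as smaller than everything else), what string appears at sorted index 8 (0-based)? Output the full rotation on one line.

All 9 rotations (rotation i = S[i:]+S[:i]):
  rot[0] = quartzA4$
  rot[1] = uartzA4$q
  rot[2] = artzA4$qu
  rot[3] = rtzA4$qua
  rot[4] = tzA4$quar
  rot[5] = zA4$quart
  rot[6] = A4$quartz
  rot[7] = 4$quartzA
  rot[8] = $quartzA4
Sorted (with $ < everything):
  sorted[0] = $quartzA4
  sorted[1] = 4$quartzA
  sorted[2] = A4$quartz
  sorted[3] = artzA4$qu
  sorted[4] = quartzA4$
  sorted[5] = rtzA4$qua
  sorted[6] = tzA4$quar
  sorted[7] = uartzA4$q
  sorted[8] = zA4$quart
sorted[8] = zA4$quart

Answer: zA4$quart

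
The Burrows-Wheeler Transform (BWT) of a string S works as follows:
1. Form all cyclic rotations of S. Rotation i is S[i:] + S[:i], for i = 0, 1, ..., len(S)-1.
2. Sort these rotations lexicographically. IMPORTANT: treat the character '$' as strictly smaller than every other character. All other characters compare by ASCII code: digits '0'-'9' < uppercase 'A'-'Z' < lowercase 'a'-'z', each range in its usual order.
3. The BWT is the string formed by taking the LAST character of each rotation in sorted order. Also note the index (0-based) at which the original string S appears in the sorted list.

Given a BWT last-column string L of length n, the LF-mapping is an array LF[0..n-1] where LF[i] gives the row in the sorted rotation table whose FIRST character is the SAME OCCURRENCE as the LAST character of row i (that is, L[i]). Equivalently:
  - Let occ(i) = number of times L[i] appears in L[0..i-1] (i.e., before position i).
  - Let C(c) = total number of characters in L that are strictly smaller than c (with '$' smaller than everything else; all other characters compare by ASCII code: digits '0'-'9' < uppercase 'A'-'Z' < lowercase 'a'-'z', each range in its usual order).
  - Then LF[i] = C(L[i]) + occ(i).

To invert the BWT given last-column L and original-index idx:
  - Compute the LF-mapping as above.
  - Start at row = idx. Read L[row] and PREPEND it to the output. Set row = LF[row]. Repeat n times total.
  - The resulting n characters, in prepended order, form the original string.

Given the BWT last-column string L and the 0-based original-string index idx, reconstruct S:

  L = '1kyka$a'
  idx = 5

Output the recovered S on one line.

LF mapping: 1 4 6 5 2 0 3
Walk LF starting at row 5, prepending L[row]:
  step 1: row=5, L[5]='$', prepend. Next row=LF[5]=0
  step 2: row=0, L[0]='1', prepend. Next row=LF[0]=1
  step 3: row=1, L[1]='k', prepend. Next row=LF[1]=4
  step 4: row=4, L[4]='a', prepend. Next row=LF[4]=2
  step 5: row=2, L[2]='y', prepend. Next row=LF[2]=6
  step 6: row=6, L[6]='a', prepend. Next row=LF[6]=3
  step 7: row=3, L[3]='k', prepend. Next row=LF[3]=5
Reversed output: kayak1$

Answer: kayak1$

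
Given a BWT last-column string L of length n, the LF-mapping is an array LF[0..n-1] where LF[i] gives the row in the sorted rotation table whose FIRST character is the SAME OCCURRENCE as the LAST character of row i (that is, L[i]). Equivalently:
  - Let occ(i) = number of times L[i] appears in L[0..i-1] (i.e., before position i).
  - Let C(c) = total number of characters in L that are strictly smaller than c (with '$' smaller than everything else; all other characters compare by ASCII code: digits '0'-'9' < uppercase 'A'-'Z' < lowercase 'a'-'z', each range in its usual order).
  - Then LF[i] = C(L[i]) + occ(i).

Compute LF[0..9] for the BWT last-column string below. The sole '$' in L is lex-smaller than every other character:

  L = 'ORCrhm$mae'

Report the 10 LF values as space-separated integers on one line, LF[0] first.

Answer: 2 3 1 9 6 7 0 8 4 5

Derivation:
Char counts: '$':1, 'C':1, 'O':1, 'R':1, 'a':1, 'e':1, 'h':1, 'm':2, 'r':1
C (first-col start): C('$')=0, C('C')=1, C('O')=2, C('R')=3, C('a')=4, C('e')=5, C('h')=6, C('m')=7, C('r')=9
L[0]='O': occ=0, LF[0]=C('O')+0=2+0=2
L[1]='R': occ=0, LF[1]=C('R')+0=3+0=3
L[2]='C': occ=0, LF[2]=C('C')+0=1+0=1
L[3]='r': occ=0, LF[3]=C('r')+0=9+0=9
L[4]='h': occ=0, LF[4]=C('h')+0=6+0=6
L[5]='m': occ=0, LF[5]=C('m')+0=7+0=7
L[6]='$': occ=0, LF[6]=C('$')+0=0+0=0
L[7]='m': occ=1, LF[7]=C('m')+1=7+1=8
L[8]='a': occ=0, LF[8]=C('a')+0=4+0=4
L[9]='e': occ=0, LF[9]=C('e')+0=5+0=5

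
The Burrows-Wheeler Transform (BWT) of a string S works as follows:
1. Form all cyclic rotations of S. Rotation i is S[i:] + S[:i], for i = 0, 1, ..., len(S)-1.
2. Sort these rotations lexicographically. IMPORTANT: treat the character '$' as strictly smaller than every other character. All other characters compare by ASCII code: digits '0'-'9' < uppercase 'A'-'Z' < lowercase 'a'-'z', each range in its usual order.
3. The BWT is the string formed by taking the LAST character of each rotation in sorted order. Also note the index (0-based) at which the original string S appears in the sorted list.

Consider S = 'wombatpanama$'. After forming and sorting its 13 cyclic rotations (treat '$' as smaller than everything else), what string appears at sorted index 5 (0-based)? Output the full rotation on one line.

Answer: batpanama$wom

Derivation:
All 13 rotations (rotation i = S[i:]+S[:i]):
  rot[0] = wombatpanama$
  rot[1] = ombatpanama$w
  rot[2] = mbatpanama$wo
  rot[3] = batpanama$wom
  rot[4] = atpanama$womb
  rot[5] = tpanama$womba
  rot[6] = panama$wombat
  rot[7] = anama$wombatp
  rot[8] = nama$wombatpa
  rot[9] = ama$wombatpan
  rot[10] = ma$wombatpana
  rot[11] = a$wombatpanam
  rot[12] = $wombatpanama
Sorted (with $ < everything):
  sorted[0] = $wombatpanama
  sorted[1] = a$wombatpanam
  sorted[2] = ama$wombatpan
  sorted[3] = anama$wombatp
  sorted[4] = atpanama$womb
  sorted[5] = batpanama$wom
  sorted[6] = ma$wombatpana
  sorted[7] = mbatpanama$wo
  sorted[8] = nama$wombatpa
  sorted[9] = ombatpanama$w
  sorted[10] = panama$wombat
  sorted[11] = tpanama$womba
  sorted[12] = wombatpanama$
sorted[5] = batpanama$wom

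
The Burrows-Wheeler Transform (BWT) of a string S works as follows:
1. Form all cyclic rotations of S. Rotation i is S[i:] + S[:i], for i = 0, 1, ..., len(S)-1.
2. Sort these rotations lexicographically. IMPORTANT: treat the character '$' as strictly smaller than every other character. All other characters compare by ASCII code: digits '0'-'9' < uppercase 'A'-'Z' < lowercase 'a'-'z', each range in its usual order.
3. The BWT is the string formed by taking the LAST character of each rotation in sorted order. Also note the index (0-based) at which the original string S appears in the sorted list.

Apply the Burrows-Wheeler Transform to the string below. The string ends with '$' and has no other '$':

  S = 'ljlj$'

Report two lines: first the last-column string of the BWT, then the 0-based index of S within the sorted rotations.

All 5 rotations (rotation i = S[i:]+S[:i]):
  rot[0] = ljlj$
  rot[1] = jlj$l
  rot[2] = lj$lj
  rot[3] = j$ljl
  rot[4] = $ljlj
Sorted (with $ < everything):
  sorted[0] = $ljlj  (last char: 'j')
  sorted[1] = j$ljl  (last char: 'l')
  sorted[2] = jlj$l  (last char: 'l')
  sorted[3] = lj$lj  (last char: 'j')
  sorted[4] = ljlj$  (last char: '$')
Last column: jllj$
Original string S is at sorted index 4

Answer: jllj$
4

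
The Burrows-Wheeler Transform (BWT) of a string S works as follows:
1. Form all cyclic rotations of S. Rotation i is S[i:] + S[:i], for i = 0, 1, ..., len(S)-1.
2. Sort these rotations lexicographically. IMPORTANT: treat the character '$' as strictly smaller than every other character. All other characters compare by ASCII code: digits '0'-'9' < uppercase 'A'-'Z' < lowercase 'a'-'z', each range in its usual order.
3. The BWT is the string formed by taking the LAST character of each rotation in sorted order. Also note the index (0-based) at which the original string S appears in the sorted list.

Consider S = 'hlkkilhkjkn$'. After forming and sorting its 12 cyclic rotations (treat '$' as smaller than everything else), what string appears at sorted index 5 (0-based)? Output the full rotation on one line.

Answer: kilhkjkn$hlk

Derivation:
All 12 rotations (rotation i = S[i:]+S[:i]):
  rot[0] = hlkkilhkjkn$
  rot[1] = lkkilhkjkn$h
  rot[2] = kkilhkjkn$hl
  rot[3] = kilhkjkn$hlk
  rot[4] = ilhkjkn$hlkk
  rot[5] = lhkjkn$hlkki
  rot[6] = hkjkn$hlkkil
  rot[7] = kjkn$hlkkilh
  rot[8] = jkn$hlkkilhk
  rot[9] = kn$hlkkilhkj
  rot[10] = n$hlkkilhkjk
  rot[11] = $hlkkilhkjkn
Sorted (with $ < everything):
  sorted[0] = $hlkkilhkjkn
  sorted[1] = hkjkn$hlkkil
  sorted[2] = hlkkilhkjkn$
  sorted[3] = ilhkjkn$hlkk
  sorted[4] = jkn$hlkkilhk
  sorted[5] = kilhkjkn$hlk
  sorted[6] = kjkn$hlkkilh
  sorted[7] = kkilhkjkn$hl
  sorted[8] = kn$hlkkilhkj
  sorted[9] = lhkjkn$hlkki
  sorted[10] = lkkilhkjkn$h
  sorted[11] = n$hlkkilhkjk
sorted[5] = kilhkjkn$hlk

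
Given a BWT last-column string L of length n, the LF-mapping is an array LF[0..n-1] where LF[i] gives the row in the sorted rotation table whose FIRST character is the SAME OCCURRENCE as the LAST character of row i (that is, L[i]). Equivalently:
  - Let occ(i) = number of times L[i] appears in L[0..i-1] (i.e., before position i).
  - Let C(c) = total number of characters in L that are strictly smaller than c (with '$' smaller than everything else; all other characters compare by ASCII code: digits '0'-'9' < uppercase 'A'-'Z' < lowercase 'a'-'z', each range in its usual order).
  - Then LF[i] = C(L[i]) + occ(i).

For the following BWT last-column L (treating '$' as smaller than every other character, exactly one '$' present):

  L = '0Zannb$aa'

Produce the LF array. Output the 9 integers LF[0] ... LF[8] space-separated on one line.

Answer: 1 2 3 7 8 6 0 4 5

Derivation:
Char counts: '$':1, '0':1, 'Z':1, 'a':3, 'b':1, 'n':2
C (first-col start): C('$')=0, C('0')=1, C('Z')=2, C('a')=3, C('b')=6, C('n')=7
L[0]='0': occ=0, LF[0]=C('0')+0=1+0=1
L[1]='Z': occ=0, LF[1]=C('Z')+0=2+0=2
L[2]='a': occ=0, LF[2]=C('a')+0=3+0=3
L[3]='n': occ=0, LF[3]=C('n')+0=7+0=7
L[4]='n': occ=1, LF[4]=C('n')+1=7+1=8
L[5]='b': occ=0, LF[5]=C('b')+0=6+0=6
L[6]='$': occ=0, LF[6]=C('$')+0=0+0=0
L[7]='a': occ=1, LF[7]=C('a')+1=3+1=4
L[8]='a': occ=2, LF[8]=C('a')+2=3+2=5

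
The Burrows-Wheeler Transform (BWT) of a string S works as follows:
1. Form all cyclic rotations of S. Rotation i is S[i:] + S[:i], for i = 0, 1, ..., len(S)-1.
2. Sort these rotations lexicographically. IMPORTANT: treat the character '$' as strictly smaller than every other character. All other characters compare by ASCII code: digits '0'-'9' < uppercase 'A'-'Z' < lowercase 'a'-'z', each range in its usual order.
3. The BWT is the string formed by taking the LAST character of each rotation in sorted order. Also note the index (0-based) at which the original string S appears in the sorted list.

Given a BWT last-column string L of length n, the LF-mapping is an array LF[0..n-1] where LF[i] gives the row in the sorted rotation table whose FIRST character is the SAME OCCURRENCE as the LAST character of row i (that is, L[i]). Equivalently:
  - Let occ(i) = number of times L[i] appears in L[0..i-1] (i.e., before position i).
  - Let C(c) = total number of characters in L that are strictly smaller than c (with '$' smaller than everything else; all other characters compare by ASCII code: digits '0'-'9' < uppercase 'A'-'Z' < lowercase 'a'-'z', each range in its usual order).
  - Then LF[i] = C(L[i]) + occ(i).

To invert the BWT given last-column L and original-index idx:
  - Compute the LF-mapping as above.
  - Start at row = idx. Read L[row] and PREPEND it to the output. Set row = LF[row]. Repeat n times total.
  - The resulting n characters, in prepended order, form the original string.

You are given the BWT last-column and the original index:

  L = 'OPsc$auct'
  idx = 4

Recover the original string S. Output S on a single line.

Answer: cactusPO$

Derivation:
LF mapping: 1 2 6 4 0 3 8 5 7
Walk LF starting at row 4, prepending L[row]:
  step 1: row=4, L[4]='$', prepend. Next row=LF[4]=0
  step 2: row=0, L[0]='O', prepend. Next row=LF[0]=1
  step 3: row=1, L[1]='P', prepend. Next row=LF[1]=2
  step 4: row=2, L[2]='s', prepend. Next row=LF[2]=6
  step 5: row=6, L[6]='u', prepend. Next row=LF[6]=8
  step 6: row=8, L[8]='t', prepend. Next row=LF[8]=7
  step 7: row=7, L[7]='c', prepend. Next row=LF[7]=5
  step 8: row=5, L[5]='a', prepend. Next row=LF[5]=3
  step 9: row=3, L[3]='c', prepend. Next row=LF[3]=4
Reversed output: cactusPO$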